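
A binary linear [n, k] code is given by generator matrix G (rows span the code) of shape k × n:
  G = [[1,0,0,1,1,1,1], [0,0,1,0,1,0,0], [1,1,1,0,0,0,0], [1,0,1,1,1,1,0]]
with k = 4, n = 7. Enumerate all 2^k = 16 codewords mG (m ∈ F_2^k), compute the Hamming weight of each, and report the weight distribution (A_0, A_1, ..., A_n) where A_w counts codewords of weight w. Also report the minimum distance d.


Weight distribution: A_0 = 1, A_2 = 3, A_3 = 4, A_4 = 3, A_5 = 4, A_6 = 1. Minimum distance d = 2.

Enumerate all 2^4 = 16 messages m ∈ F_2^4.
For each, compute codeword c = mG in F_2^7, then tally its weight.
  m = 0000 → c = 0000000, weight = 0.
  m = 1000 → c = 1001111, weight = 5.
  m = 0100 → c = 0010100, weight = 2.
  m = 1100 → c = 1011011, weight = 5.
  m = 0010 → c = 1110000, weight = 3.
  m = 1010 → c = 0111111, weight = 6.
  m = 0110 → c = 1100100, weight = 3.
  m = 1110 → c = 0101011, weight = 4.
  m = 0001 → c = 1011110, weight = 5.
  m = 1001 → c = 0010001, weight = 2.
  m = 0101 → c = 1001010, weight = 3.
  m = 1101 → c = 0000101, weight = 2.
  m = 0011 → c = 0101110, weight = 4.
  m = 1011 → c = 1100001, weight = 3.
  m = 0111 → c = 0111010, weight = 4.
  m = 1111 → c = 1110101, weight = 5.
Tally weights:
  weight 0: 1 codewords.
  weight 2: 3 codewords.
  weight 3: 4 codewords.
  weight 4: 3 codewords.
  weight 5: 4 codewords.
  weight 6: 1 codewords.
Minimum distance d = smallest w > 0 with A_w > 0 = 2.
Sanity: Σ A_w = 16 = 2^4 = 16 ✓.


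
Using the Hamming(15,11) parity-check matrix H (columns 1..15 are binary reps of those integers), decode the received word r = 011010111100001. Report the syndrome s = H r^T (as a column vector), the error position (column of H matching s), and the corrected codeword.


s = (0, 1, 1, 1)^T, error position = 7, corrected codeword c = 011010011100001

Compute s = H r^T mod 2 one row at a time:
  s_1 = 1 + 1 + 1 + 0 + 0 + 0 + 0 + 1 = 4 ≡ 0 (mod 2).
  s_2 = 0 + 1 + 0 + 1 + 0 + 0 + 0 + 1 = 3 ≡ 1 (mod 2).
  s_3 = 1 + 1 + 0 + 1 + 1 + 0 + 0 + 1 = 5 ≡ 1 (mod 2).
  s_4 = 0 + 1 + 1 + 1 + 1 + 0 + 0 + 1 = 5 ≡ 1 (mod 2).
s = (0, 1, 1, 1)^T — this equals column 7 of H (binary 0111), so error is at position 7.
Correct: flip bit 7 of r = 011010111100001 to get c = 011010011100001.


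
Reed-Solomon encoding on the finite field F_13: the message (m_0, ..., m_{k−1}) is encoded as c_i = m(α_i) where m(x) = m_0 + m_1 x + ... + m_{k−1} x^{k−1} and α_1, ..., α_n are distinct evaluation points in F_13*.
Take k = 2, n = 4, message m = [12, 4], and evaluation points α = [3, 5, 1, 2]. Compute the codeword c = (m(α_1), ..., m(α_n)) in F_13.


c = [11, 6, 3, 7]

Message polynomial: m(x) = 12 + 4·x (mod 13).
For each evaluation point α_i, compute m(α_i) mod 13:
  α_1 = 3: Horner steps 4 → 11, so m(3) = 11.
  α_2 = 5: Horner steps 4 → 6, so m(5) = 6.
  α_3 = 1: Horner steps 4 → 3, so m(1) = 3.
  α_4 = 2: Horner steps 4 → 7, so m(2) = 7.
Codeword c = [11, 6, 3, 7] ∈ F_13^4.


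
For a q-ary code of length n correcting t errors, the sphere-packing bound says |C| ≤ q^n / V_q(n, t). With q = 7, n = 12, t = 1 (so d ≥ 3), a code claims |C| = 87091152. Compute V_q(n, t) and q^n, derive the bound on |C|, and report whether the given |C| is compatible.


V_q(n, t) = 73, q^n = 13841287201, Hamming bound = 189606673, |C| = 87091152 ≤ bound (satisfied).

Step 1: Compute V_q(n, t) = Σ_{j=0}^1 C(n, j) (q−1)^j.
  j = 0: C(12,0)·(6)^0 = 1·1 = 1.
  j = 1: C(12,1)·(6)^1 = 12·6 = 72.
  V_q(n, t) = 1 + 72 = 73.
Step 2: q^n = 7^12 = 13841287201.
Step 3: Hamming bound ⌊q^n / V_q(n,t)⌋ = ⌊13841287201/73⌋ = 189606673.
Step 4: Compare |C| = 87091152 to 189606673: satisfied.
The claimed |C| lies below the Hamming bound.


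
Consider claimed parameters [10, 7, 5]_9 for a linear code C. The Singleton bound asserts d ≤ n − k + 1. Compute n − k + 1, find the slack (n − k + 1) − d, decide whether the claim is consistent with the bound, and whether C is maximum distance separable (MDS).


Singleton RHS = n − k + 1 = 4, slack = -1, bound violated (no such code; not MDS).

Singleton bound: d ≤ n − k + 1.
Here n = 10, k = 7, so n − k + 1 = 4.
Given d = 5, check d ≤ 4: NO.
Slack = (n − k + 1) − d = -1.
The slack is negative: d = 5 exceeds n − k + 1 = 4 by 1, so the Singleton bound is violated and no linear [10, 7, 5]_9 code can exist. In particular it is not MDS (MDS requires d = n − k + 1 exactly).
Description: the claimed parameters are [10, 7, 5]_9; such a code would be impossible (violates the Singleton bound).


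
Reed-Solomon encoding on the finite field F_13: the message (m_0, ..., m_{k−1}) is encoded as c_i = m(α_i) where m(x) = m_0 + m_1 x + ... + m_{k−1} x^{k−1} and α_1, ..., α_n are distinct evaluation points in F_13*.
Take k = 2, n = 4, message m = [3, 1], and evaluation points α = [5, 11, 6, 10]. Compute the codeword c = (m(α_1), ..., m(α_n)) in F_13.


c = [8, 1, 9, 0]

Message polynomial: m(x) = 3 + 1·x (mod 13).
For each evaluation point α_i, compute m(α_i) mod 13:
  α_1 = 5: Horner steps 1 → 8, so m(5) = 8.
  α_2 = 11: Horner steps 1 → 1, so m(11) = 1.
  α_3 = 6: Horner steps 1 → 9, so m(6) = 9.
  α_4 = 10: Horner steps 1 → 0, so m(10) = 0.
Codeword c = [8, 1, 9, 0] ∈ F_13^4.


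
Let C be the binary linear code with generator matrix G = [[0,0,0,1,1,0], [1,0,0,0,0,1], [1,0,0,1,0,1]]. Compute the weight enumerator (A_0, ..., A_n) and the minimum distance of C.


Weight distribution: A_0 = 1, A_1 = 2, A_2 = 2, A_3 = 2, A_4 = 1. Minimum distance d = 1.

Enumerate all 2^3 = 8 messages m ∈ F_2^3.
For each, compute codeword c = mG in F_2^6, then tally its weight.
  m = 000 → c = 000000, weight = 0.
  m = 100 → c = 000110, weight = 2.
  m = 010 → c = 100001, weight = 2.
  m = 110 → c = 100111, weight = 4.
  m = 001 → c = 100101, weight = 3.
  m = 101 → c = 100011, weight = 3.
  m = 011 → c = 000100, weight = 1.
  m = 111 → c = 000010, weight = 1.
Tally weights:
  weight 0: 1 codewords.
  weight 1: 2 codewords.
  weight 2: 2 codewords.
  weight 3: 2 codewords.
  weight 4: 1 codewords.
Minimum distance d = smallest w > 0 with A_w > 0 = 1.
Sanity: Σ A_w = 8 = 2^3 = 8 ✓.


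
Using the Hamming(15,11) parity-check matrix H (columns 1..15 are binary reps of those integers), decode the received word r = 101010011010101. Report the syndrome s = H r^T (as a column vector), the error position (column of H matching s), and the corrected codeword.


s = (1, 1, 1, 1)^T, error position = 15, corrected codeword c = 101010011010100

Compute s = H r^T mod 2 one row at a time:
  s_1 = 1 + 1 + 0 + 1 + 0 + 1 + 0 + 1 = 5 ≡ 1 (mod 2).
  s_2 = 0 + 1 + 0 + 0 + 0 + 1 + 0 + 1 = 3 ≡ 1 (mod 2).
  s_3 = 0 + 1 + 0 + 0 + 0 + 1 + 0 + 1 = 3 ≡ 1 (mod 2).
  s_4 = 1 + 1 + 1 + 0 + 1 + 1 + 1 + 1 = 7 ≡ 1 (mod 2).
s = (1, 1, 1, 1)^T — this equals column 15 of H (binary 1111), so error is at position 15.
Correct: flip bit 15 of r = 101010011010101 to get c = 101010011010100.


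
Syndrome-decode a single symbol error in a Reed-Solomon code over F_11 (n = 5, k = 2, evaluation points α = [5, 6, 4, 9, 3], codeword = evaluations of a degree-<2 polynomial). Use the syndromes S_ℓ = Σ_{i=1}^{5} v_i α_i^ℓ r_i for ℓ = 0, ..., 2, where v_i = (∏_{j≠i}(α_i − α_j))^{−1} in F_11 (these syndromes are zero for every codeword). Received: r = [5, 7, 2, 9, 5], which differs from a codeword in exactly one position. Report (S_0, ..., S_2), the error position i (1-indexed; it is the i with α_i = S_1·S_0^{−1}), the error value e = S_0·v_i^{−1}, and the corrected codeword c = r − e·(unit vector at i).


S = (9, 1, 5), error at position 1, error magnitude e = 6, c = [10, 7, 2, 9, 5].

Step 1: column multipliers v_i = (∏_{j≠i}(α_i − α_j))^{−1} mod 11.
  i = 1 (α = 5): (5−6)(5−4)(5−9)(5−3) = (−1)·1·(−4)·2 = 8 ≡ 8, so v_1 = 8^{−1} = 7 (mod 11).
  i = 2 (α = 6): (6−5)(6−4)(6−9)(6−3) = 1·2·(−3)·3 = −18 ≡ 4, so v_2 = 4^{−1} = 3 (mod 11).
  i = 3 (α = 4): (4−5)(4−6)(4−9)(4−3) = (−1)·(−2)·(−5)·1 = −10 ≡ 1, so v_3 = 1^{−1} = 1 (mod 11).
  i = 4 (α = 9): (9−5)(9−6)(9−4)(9−3) = 4·3·5·6 = 360 ≡ 8, so v_4 = 8^{−1} = 7 (mod 11).
  i = 5 (α = 3): (3−5)(3−6)(3−4)(3−9) = (−2)·(−3)·(−1)·(−6) = 36 ≡ 3, so v_5 = 3^{−1} = 4 (mod 11).
  v = [7, 3, 1, 7, 4].
Step 2: syndromes of r = [5, 7, 2, 9, 5] (all sums mod 11).
  S_0 = Σ v_i r_i = 7·5 + 3·7 + 1·2 + 7·9 + 4·5 = 141 ≡ 9.
  S_1 = Σ v_i α_i r_i = 7·5·5 + 3·6·7 + 1·4·2 + 7·9·9 + 4·3·5 = 936 ≡ 1.
  α_i^2 mod 11 = [3, 3, 5, 4, 9].
  S_2 = Σ v_i α_i^2 r_i = 7·3·5 + 3·3·7 + 1·5·2 + 7·4·9 + 4·9·5 = 610 ≡ 5.
  S = (9, 1, 5) ≠ 0, so r is not a codeword (an error is present).
Step 3: locate the error. For a single error e at position i, S_ℓ = v_i·e·α_i^ℓ, so α_err = S_1/S_0.
  S_0^{−1} = 9^{−1} = 5 (mod 11), so α_err = 1·5 = 5 ≡ 5 = α_1. Error position i = 1.
  Consistency check: S_2/S_1 = 5·1 = 5 ≡ 5 = α_err ✓ (single-error assumption holds).
Step 4: error magnitude e = S_0/v_1 = S_0·∏_{j≠1}(α_1 − α_j) = 9·8 = 72 ≡ 6 (mod 11).
Step 5: correct position 1: c_1 = r_1 − e = 5 − 6 ≡ 10 (mod 11). Hence c = [10, 7, 2, 9, 5].
  Check: interpolating c through the α_i gives m(x) = 3 + 8·x (degree < 2) with m(α_i) = c_i for every i, so c is indeed a codeword.


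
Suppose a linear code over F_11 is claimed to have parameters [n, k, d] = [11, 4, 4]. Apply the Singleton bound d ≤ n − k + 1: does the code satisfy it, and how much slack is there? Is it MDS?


Singleton RHS = n − k + 1 = 8, slack = 4, bound satisfied, not MDS.

Singleton bound: d ≤ n − k + 1.
Here n = 11, k = 4, so n − k + 1 = 8.
Given d = 4, check d ≤ 8: YES.
Slack = (n − k + 1) − d = 4.
The code is NOT MDS (slack = 4 > 0).
Description: the claimed parameters are [11, 4, 4]_11; such a code would be non-MDS.


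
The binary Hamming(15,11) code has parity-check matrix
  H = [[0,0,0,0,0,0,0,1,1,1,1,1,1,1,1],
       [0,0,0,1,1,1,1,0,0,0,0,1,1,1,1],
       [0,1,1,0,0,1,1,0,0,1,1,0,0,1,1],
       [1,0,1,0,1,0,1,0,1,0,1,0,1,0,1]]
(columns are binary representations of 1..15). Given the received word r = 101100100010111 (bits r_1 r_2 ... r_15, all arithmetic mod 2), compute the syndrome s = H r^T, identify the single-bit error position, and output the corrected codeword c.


s = (0, 1, 1, 0)^T, error position = 6, corrected codeword c = 101101100010111

Compute s = H r^T mod 2 one row at a time:
  s_1 = 0 + 0 + 0 + 1 + 0 + 1 + 1 + 1 = 4 ≡ 0 (mod 2).
  s_2 = 1 + 0 + 0 + 1 + 0 + 1 + 1 + 1 = 5 ≡ 1 (mod 2).
  s_3 = 0 + 1 + 0 + 1 + 0 + 1 + 1 + 1 = 5 ≡ 1 (mod 2).
  s_4 = 1 + 1 + 0 + 1 + 0 + 1 + 1 + 1 = 6 ≡ 0 (mod 2).
s = (0, 1, 1, 0)^T — this equals column 6 of H (binary 0110), so error is at position 6.
Correct: flip bit 6 of r = 101100100010111 to get c = 101101100010111.


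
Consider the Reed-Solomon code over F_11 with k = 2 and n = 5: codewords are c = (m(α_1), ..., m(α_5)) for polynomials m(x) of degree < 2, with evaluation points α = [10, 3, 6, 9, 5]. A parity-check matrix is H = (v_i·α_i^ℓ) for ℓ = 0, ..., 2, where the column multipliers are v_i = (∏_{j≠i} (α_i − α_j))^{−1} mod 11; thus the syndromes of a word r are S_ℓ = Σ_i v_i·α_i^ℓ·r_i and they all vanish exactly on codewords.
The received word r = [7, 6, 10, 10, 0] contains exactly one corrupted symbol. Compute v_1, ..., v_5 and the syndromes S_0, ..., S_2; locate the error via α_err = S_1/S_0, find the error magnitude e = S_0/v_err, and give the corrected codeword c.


S = (8, 4, 2), error at position 3, error magnitude e = 2, c = [7, 6, 8, 10, 0].

Step 1: column multipliers v_i = (∏_{j≠i}(α_i − α_j))^{−1} mod 11.
  i = 1 (α = 10): (10−3)(10−6)(10−9)(10−5) = 7·4·1·5 = 140 ≡ 8, so v_1 = 8^{−1} = 7 (mod 11).
  i = 2 (α = 3): (3−10)(3−6)(3−9)(3−5) = (−7)·(−3)·(−6)·(−2) = 252 ≡ 10, so v_2 = 10^{−1} = 10 (mod 11).
  i = 3 (α = 6): (6−10)(6−3)(6−9)(6−5) = (−4)·3·(−3)·1 = 36 ≡ 3, so v_3 = 3^{−1} = 4 (mod 11).
  i = 4 (α = 9): (9−10)(9−3)(9−6)(9−5) = (−1)·6·3·4 = −72 ≡ 5, so v_4 = 5^{−1} = 9 (mod 11).
  i = 5 (α = 5): (5−10)(5−3)(5−6)(5−9) = (−5)·2·(−1)·(−4) = −40 ≡ 4, so v_5 = 4^{−1} = 3 (mod 11).
  v = [7, 10, 4, 9, 3].
Step 2: syndromes of r = [7, 6, 10, 10, 0] (all sums mod 11).
  S_0 = Σ v_i r_i = 7·7 + 10·6 + 4·10 + 9·10 + 3·0 = 239 ≡ 8.
  S_1 = Σ v_i α_i r_i = 7·10·7 + 10·3·6 + 4·6·10 + 9·9·10 + 3·5·0 = 1720 ≡ 4.
  α_i^2 mod 11 = [1, 9, 3, 4, 3].
  S_2 = Σ v_i α_i^2 r_i = 7·1·7 + 10·9·6 + 4·3·10 + 9·4·10 + 3·3·0 = 1069 ≡ 2.
  S = (8, 4, 2) ≠ 0, so r is not a codeword (an error is present).
Step 3: locate the error. For a single error e at position i, S_ℓ = v_i·e·α_i^ℓ, so α_err = S_1/S_0.
  S_0^{−1} = 8^{−1} = 7 (mod 11), so α_err = 4·7 = 28 ≡ 6 = α_3. Error position i = 3.
  Consistency check: S_2/S_1 = 2·3 = 6 ≡ 6 = α_err ✓ (single-error assumption holds).
Step 4: error magnitude e = S_0/v_3 = S_0·∏_{j≠3}(α_3 − α_j) = 8·3 = 24 ≡ 2 (mod 11).
Step 5: correct position 3: c_3 = r_3 − e = 10 − 2 ≡ 8 (mod 11). Hence c = [7, 6, 8, 10, 0].
  Check: interpolating c through the α_i gives m(x) = 4 + 8·x (degree < 2) with m(α_i) = c_i for every i, so c is indeed a codeword.


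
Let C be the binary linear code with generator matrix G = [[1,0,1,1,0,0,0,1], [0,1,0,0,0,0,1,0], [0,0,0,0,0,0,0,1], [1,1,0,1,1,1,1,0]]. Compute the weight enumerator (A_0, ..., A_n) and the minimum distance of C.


Weight distribution: A_0 = 1, A_1 = 1, A_2 = 1, A_3 = 3, A_4 = 3, A_5 = 3, A_6 = 3, A_7 = 1. Minimum distance d = 1.

Enumerate all 2^4 = 16 messages m ∈ F_2^4.
For each, compute codeword c = mG in F_2^8, then tally its weight.
  m = 0000 → c = 00000000, weight = 0.
  m = 1000 → c = 10110001, weight = 4.
  m = 0100 → c = 01000010, weight = 2.
  m = 1100 → c = 11110011, weight = 6.
  m = 0010 → c = 00000001, weight = 1.
  m = 1010 → c = 10110000, weight = 3.
  m = 0110 → c = 01000011, weight = 3.
  m = 1110 → c = 11110010, weight = 5.
  m = 0001 → c = 11011110, weight = 6.
  m = 1001 → c = 01101111, weight = 6.
  m = 0101 → c = 10011100, weight = 4.
  m = 1101 → c = 00101101, weight = 4.
  m = 0011 → c = 11011111, weight = 7.
  m = 1011 → c = 01101110, weight = 5.
  m = 0111 → c = 10011101, weight = 5.
  m = 1111 → c = 00101100, weight = 3.
Tally weights:
  weight 0: 1 codewords.
  weight 1: 1 codewords.
  weight 2: 1 codewords.
  weight 3: 3 codewords.
  weight 4: 3 codewords.
  weight 5: 3 codewords.
  weight 6: 3 codewords.
  weight 7: 1 codewords.
Minimum distance d = smallest w > 0 with A_w > 0 = 1.
Sanity: Σ A_w = 16 = 2^4 = 16 ✓.


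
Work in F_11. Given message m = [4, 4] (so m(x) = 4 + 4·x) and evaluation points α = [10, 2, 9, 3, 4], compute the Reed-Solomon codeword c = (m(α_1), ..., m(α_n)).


c = [0, 1, 7, 5, 9]

Message polynomial: m(x) = 4 + 4·x (mod 11).
For each evaluation point α_i, compute m(α_i) mod 11:
  α_1 = 10: Horner steps 4 → 0, so m(10) = 0.
  α_2 = 2: Horner steps 4 → 1, so m(2) = 1.
  α_3 = 9: Horner steps 4 → 7, so m(9) = 7.
  α_4 = 3: Horner steps 4 → 5, so m(3) = 5.
  α_5 = 4: Horner steps 4 → 9, so m(4) = 9.
Codeword c = [0, 1, 7, 5, 9] ∈ F_11^5.


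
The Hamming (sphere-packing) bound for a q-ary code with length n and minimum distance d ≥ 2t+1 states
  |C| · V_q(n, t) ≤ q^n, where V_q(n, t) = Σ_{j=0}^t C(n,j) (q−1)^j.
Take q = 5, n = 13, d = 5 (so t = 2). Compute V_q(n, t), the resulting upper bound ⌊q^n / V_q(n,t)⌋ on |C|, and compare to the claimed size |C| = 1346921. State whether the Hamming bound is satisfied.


V_q(n, t) = 1301, q^n = 1220703125, Hamming bound = 938280, |C| = 1346921 > bound (violated).

Step 1: Compute V_q(n, t) = Σ_{j=0}^2 C(n, j) (q−1)^j.
  j = 0: C(13,0)·(4)^0 = 1·1 = 1.
  j = 1: C(13,1)·(4)^1 = 13·4 = 52.
  j = 2: C(13,2)·(4)^2 = 78·16 = 1248.
  V_q(n, t) = 1 + 52 + 1248 = 1301.
Step 2: q^n = 5^13 = 1220703125.
Step 3: Hamming bound ⌊q^n / V_q(n,t)⌋ = ⌊1220703125/1301⌋ = 938280.
Step 4: Compare |C| = 1346921 to 938280: violated.
The claimed |C| lies above the Hamming bound, so no 5-ary code of length 13 with d ≥ 5 can have 1346921 codewords.


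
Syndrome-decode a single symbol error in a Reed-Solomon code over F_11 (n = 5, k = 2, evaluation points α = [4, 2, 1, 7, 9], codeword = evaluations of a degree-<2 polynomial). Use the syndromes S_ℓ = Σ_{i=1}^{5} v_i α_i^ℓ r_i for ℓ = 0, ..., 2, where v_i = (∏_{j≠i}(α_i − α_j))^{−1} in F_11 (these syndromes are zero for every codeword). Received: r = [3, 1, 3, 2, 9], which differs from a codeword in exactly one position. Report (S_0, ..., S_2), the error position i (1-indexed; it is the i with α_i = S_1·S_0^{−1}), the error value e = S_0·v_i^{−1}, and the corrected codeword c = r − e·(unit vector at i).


S = (3, 1, 4), error at position 1, error magnitude e = 6, c = [8, 1, 3, 2, 9].

Step 1: column multipliers v_i = (∏_{j≠i}(α_i − α_j))^{−1} mod 11.
  i = 1 (α = 4): (4−2)(4−1)(4−7)(4−9) = 2·3·(−3)·(−5) = 90 ≡ 2, so v_1 = 2^{−1} = 6 (mod 11).
  i = 2 (α = 2): (2−4)(2−1)(2−7)(2−9) = (−2)·1·(−5)·(−7) = −70 ≡ 7, so v_2 = 7^{−1} = 8 (mod 11).
  i = 3 (α = 1): (1−4)(1−2)(1−7)(1−9) = (−3)·(−1)·(−6)·(−8) = 144 ≡ 1, so v_3 = 1^{−1} = 1 (mod 11).
  i = 4 (α = 7): (7−4)(7−2)(7−1)(7−9) = 3·5·6·(−2) = −180 ≡ 7, so v_4 = 7^{−1} = 8 (mod 11).
  i = 5 (α = 9): (9−4)(9−2)(9−1)(9−7) = 5·7·8·2 = 560 ≡ 10, so v_5 = 10^{−1} = 10 (mod 11).
  v = [6, 8, 1, 8, 10].
Step 2: syndromes of r = [3, 1, 3, 2, 9] (all sums mod 11).
  S_0 = Σ v_i r_i = 6·3 + 8·1 + 1·3 + 8·2 + 10·9 = 135 ≡ 3.
  S_1 = Σ v_i α_i r_i = 6·4·3 + 8·2·1 + 1·1·3 + 8·7·2 + 10·9·9 = 1013 ≡ 1.
  α_i^2 mod 11 = [5, 4, 1, 5, 4].
  S_2 = Σ v_i α_i^2 r_i = 6·5·3 + 8·4·1 + 1·1·3 + 8·5·2 + 10·4·9 = 565 ≡ 4.
  S = (3, 1, 4) ≠ 0, so r is not a codeword (an error is present).
Step 3: locate the error. For a single error e at position i, S_ℓ = v_i·e·α_i^ℓ, so α_err = S_1/S_0.
  S_0^{−1} = 3^{−1} = 4 (mod 11), so α_err = 1·4 = 4 ≡ 4 = α_1. Error position i = 1.
  Consistency check: S_2/S_1 = 4·1 = 4 ≡ 4 = α_err ✓ (single-error assumption holds).
Step 4: error magnitude e = S_0/v_1 = S_0·∏_{j≠1}(α_1 − α_j) = 3·2 = 6 ≡ 6 (mod 11).
Step 5: correct position 1: c_1 = r_1 − e = 3 − 6 ≡ 8 (mod 11). Hence c = [8, 1, 3, 2, 9].
  Check: interpolating c through the α_i gives m(x) = 5 + 9·x (degree < 2) with m(α_i) = c_i for every i, so c is indeed a codeword.


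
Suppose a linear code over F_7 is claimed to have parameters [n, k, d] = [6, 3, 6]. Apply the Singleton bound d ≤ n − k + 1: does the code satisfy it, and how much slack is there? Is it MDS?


Singleton RHS = n − k + 1 = 4, slack = -2, bound violated (no such code; not MDS).

Singleton bound: d ≤ n − k + 1.
Here n = 6, k = 3, so n − k + 1 = 4.
Given d = 6, check d ≤ 4: NO.
Slack = (n − k + 1) − d = -2.
The slack is negative: d = 6 exceeds n − k + 1 = 4 by 2, so the Singleton bound is violated and no linear [6, 3, 6]_7 code can exist. In particular it is not MDS (MDS requires d = n − k + 1 exactly).
Description: the claimed parameters are [6, 3, 6]_7; such a code would be impossible (violates the Singleton bound).


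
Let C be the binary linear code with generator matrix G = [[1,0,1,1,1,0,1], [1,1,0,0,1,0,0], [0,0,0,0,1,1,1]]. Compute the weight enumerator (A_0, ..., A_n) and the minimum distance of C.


Weight distribution: A_0 = 1, A_3 = 2, A_4 = 3, A_5 = 2. Minimum distance d = 3.

Enumerate all 2^3 = 8 messages m ∈ F_2^3.
For each, compute codeword c = mG in F_2^7, then tally its weight.
  m = 000 → c = 0000000, weight = 0.
  m = 100 → c = 1011101, weight = 5.
  m = 010 → c = 1100100, weight = 3.
  m = 110 → c = 0111001, weight = 4.
  m = 001 → c = 0000111, weight = 3.
  m = 101 → c = 1011010, weight = 4.
  m = 011 → c = 1100011, weight = 4.
  m = 111 → c = 0111110, weight = 5.
Tally weights:
  weight 0: 1 codewords.
  weight 3: 2 codewords.
  weight 4: 3 codewords.
  weight 5: 2 codewords.
Minimum distance d = smallest w > 0 with A_w > 0 = 3.
Sanity: Σ A_w = 8 = 2^3 = 8 ✓.


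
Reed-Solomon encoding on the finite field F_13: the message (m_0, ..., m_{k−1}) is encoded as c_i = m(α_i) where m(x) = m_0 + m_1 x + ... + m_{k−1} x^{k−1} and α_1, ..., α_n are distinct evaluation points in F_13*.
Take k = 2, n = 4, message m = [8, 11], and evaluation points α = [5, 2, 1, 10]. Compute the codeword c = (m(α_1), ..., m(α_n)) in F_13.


c = [11, 4, 6, 1]

Message polynomial: m(x) = 8 + 11·x (mod 13).
For each evaluation point α_i, compute m(α_i) mod 13:
  α_1 = 5: Horner steps 11 → 11, so m(5) = 11.
  α_2 = 2: Horner steps 11 → 4, so m(2) = 4.
  α_3 = 1: Horner steps 11 → 6, so m(1) = 6.
  α_4 = 10: Horner steps 11 → 1, so m(10) = 1.
Codeword c = [11, 4, 6, 1] ∈ F_13^4.


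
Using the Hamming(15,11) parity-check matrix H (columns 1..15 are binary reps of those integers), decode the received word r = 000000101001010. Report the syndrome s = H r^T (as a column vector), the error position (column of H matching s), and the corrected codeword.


s = (1, 1, 0, 0)^T, error position = 12, corrected codeword c = 000000101000010

Compute s = H r^T mod 2 one row at a time:
  s_1 = 0 + 1 + 0 + 0 + 1 + 0 + 1 + 0 = 3 ≡ 1 (mod 2).
  s_2 = 0 + 0 + 0 + 1 + 1 + 0 + 1 + 0 = 3 ≡ 1 (mod 2).
  s_3 = 0 + 0 + 0 + 1 + 0 + 0 + 1 + 0 = 2 ≡ 0 (mod 2).
  s_4 = 0 + 0 + 0 + 1 + 1 + 0 + 0 + 0 = 2 ≡ 0 (mod 2).
s = (1, 1, 0, 0)^T — this equals column 12 of H (binary 1100), so error is at position 12.
Correct: flip bit 12 of r = 000000101001010 to get c = 000000101000010.


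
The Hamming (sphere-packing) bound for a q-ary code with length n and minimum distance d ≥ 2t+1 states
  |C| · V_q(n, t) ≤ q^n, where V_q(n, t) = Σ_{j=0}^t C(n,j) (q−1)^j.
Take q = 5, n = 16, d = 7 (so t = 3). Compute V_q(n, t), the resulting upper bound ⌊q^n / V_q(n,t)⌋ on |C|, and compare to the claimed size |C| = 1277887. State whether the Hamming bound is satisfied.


V_q(n, t) = 37825, q^n = 152587890625, Hamming bound = 4034048, |C| = 1277887 ≤ bound (satisfied).

Step 1: Compute V_q(n, t) = Σ_{j=0}^3 C(n, j) (q−1)^j.
  j = 0: C(16,0)·(4)^0 = 1·1 = 1.
  j = 1: C(16,1)·(4)^1 = 16·4 = 64.
  j = 2: C(16,2)·(4)^2 = 120·16 = 1920.
  j = 3: C(16,3)·(4)^3 = 560·64 = 35840.
  V_q(n, t) = 1 + 64 + 1920 + 35840 = 37825.
Step 2: q^n = 5^16 = 152587890625.
Step 3: Hamming bound ⌊q^n / V_q(n,t)⌋ = ⌊152587890625/37825⌋ = 4034048.
Step 4: Compare |C| = 1277887 to 4034048: satisfied.
The claimed |C| lies below the Hamming bound.


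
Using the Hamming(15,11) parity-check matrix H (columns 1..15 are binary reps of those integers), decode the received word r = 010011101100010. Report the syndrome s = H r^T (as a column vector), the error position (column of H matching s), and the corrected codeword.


s = (1, 0, 1, 1)^T, error position = 11, corrected codeword c = 010011101110010

Compute s = H r^T mod 2 one row at a time:
  s_1 = 0 + 1 + 1 + 0 + 0 + 0 + 1 + 0 = 3 ≡ 1 (mod 2).
  s_2 = 0 + 1 + 1 + 1 + 0 + 0 + 1 + 0 = 4 ≡ 0 (mod 2).
  s_3 = 1 + 0 + 1 + 1 + 1 + 0 + 1 + 0 = 5 ≡ 1 (mod 2).
  s_4 = 0 + 0 + 1 + 1 + 1 + 0 + 0 + 0 = 3 ≡ 1 (mod 2).
s = (1, 0, 1, 1)^T — this equals column 11 of H (binary 1011), so error is at position 11.
Correct: flip bit 11 of r = 010011101100010 to get c = 010011101110010.


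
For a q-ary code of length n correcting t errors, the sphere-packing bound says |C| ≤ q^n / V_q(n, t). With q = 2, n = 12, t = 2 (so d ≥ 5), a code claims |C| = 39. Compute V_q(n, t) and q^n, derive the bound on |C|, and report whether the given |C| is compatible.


V_q(n, t) = 79, q^n = 4096, Hamming bound = 51, |C| = 39 ≤ bound (satisfied).

Step 1: Compute V_q(n, t) = Σ_{j=0}^2 C(n, j) (q−1)^j.
  j = 0: C(12,0)·(1)^0 = 1·1 = 1.
  j = 1: C(12,1)·(1)^1 = 12·1 = 12.
  j = 2: C(12,2)·(1)^2 = 66·1 = 66.
  V_q(n, t) = 1 + 12 + 66 = 79.
Step 2: q^n = 2^12 = 4096.
Step 3: Hamming bound ⌊q^n / V_q(n,t)⌋ = ⌊4096/79⌋ = 51.
Step 4: Compare |C| = 39 to 51: satisfied.
The claimed |C| lies below the Hamming bound.


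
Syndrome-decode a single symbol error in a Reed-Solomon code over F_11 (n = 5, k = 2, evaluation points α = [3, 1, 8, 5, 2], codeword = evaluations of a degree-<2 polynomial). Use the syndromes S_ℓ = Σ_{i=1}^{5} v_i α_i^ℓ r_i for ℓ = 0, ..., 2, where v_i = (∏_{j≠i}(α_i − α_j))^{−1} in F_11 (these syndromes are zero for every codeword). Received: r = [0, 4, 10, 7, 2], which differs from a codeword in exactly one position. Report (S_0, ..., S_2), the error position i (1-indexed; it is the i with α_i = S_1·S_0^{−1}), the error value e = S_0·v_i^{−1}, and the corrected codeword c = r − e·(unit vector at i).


S = (3, 2, 5), error at position 3, error magnitude e = 9, c = [0, 4, 1, 7, 2].

Step 1: column multipliers v_i = (∏_{j≠i}(α_i − α_j))^{−1} mod 11.
  i = 1 (α = 3): (3−1)(3−8)(3−5)(3−2) = 2·(−5)·(−2)·1 = 20 ≡ 9, so v_1 = 9^{−1} = 5 (mod 11).
  i = 2 (α = 1): (1−3)(1−8)(1−5)(1−2) = (−2)·(−7)·(−4)·(−1) = 56 ≡ 1, so v_2 = 1^{−1} = 1 (mod 11).
  i = 3 (α = 8): (8−3)(8−1)(8−5)(8−2) = 5·7·3·6 = 630 ≡ 3, so v_3 = 3^{−1} = 4 (mod 11).
  i = 4 (α = 5): (5−3)(5−1)(5−8)(5−2) = 2·4·(−3)·3 = −72 ≡ 5, so v_4 = 5^{−1} = 9 (mod 11).
  i = 5 (α = 2): (2−3)(2−1)(2−8)(2−5) = (−1)·1·(−6)·(−3) = −18 ≡ 4, so v_5 = 4^{−1} = 3 (mod 11).
  v = [5, 1, 4, 9, 3].
Step 2: syndromes of r = [0, 4, 10, 7, 2] (all sums mod 11).
  S_0 = Σ v_i r_i = 5·0 + 1·4 + 4·10 + 9·7 + 3·2 = 113 ≡ 3.
  S_1 = Σ v_i α_i r_i = 5·3·0 + 1·1·4 + 4·8·10 + 9·5·7 + 3·2·2 = 651 ≡ 2.
  α_i^2 mod 11 = [9, 1, 9, 3, 4].
  S_2 = Σ v_i α_i^2 r_i = 5·9·0 + 1·1·4 + 4·9·10 + 9·3·7 + 3·4·2 = 577 ≡ 5.
  S = (3, 2, 5) ≠ 0, so r is not a codeword (an error is present).
Step 3: locate the error. For a single error e at position i, S_ℓ = v_i·e·α_i^ℓ, so α_err = S_1/S_0.
  S_0^{−1} = 3^{−1} = 4 (mod 11), so α_err = 2·4 = 8 ≡ 8 = α_3. Error position i = 3.
  Consistency check: S_2/S_1 = 5·6 = 30 ≡ 8 = α_err ✓ (single-error assumption holds).
Step 4: error magnitude e = S_0/v_3 = S_0·∏_{j≠3}(α_3 − α_j) = 3·3 = 9 ≡ 9 (mod 11).
Step 5: correct position 3: c_3 = r_3 − e = 10 − 9 ≡ 1 (mod 11). Hence c = [0, 4, 1, 7, 2].
  Check: interpolating c through the α_i gives m(x) = 6 + 9·x (degree < 2) with m(α_i) = c_i for every i, so c is indeed a codeword.


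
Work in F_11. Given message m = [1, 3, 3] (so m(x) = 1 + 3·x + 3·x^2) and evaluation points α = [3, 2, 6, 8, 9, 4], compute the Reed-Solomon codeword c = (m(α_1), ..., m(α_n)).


c = [4, 8, 6, 8, 7, 6]

Message polynomial: m(x) = 1 + 3·x + 3·x^2 (mod 11).
For each evaluation point α_i, compute m(α_i) mod 11:
  α_1 = 3: Horner steps 3 → 1 → 4, so m(3) = 4.
  α_2 = 2: Horner steps 3 → 9 → 8, so m(2) = 8.
  α_3 = 6: Horner steps 3 → 10 → 6, so m(6) = 6.
  α_4 = 8: Horner steps 3 → 5 → 8, so m(8) = 8.
  α_5 = 9: Horner steps 3 → 8 → 7, so m(9) = 7.
  α_6 = 4: Horner steps 3 → 4 → 6, so m(4) = 6.
Codeword c = [4, 8, 6, 8, 7, 6] ∈ F_11^6.


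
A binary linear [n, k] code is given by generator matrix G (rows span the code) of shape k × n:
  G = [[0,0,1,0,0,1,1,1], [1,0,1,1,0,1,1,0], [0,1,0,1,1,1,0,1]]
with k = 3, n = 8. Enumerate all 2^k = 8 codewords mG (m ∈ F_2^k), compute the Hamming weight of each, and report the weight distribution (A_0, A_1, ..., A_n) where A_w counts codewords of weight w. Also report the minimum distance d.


Weight distribution: A_0 = 1, A_3 = 1, A_4 = 2, A_5 = 3, A_6 = 1. Minimum distance d = 3.

Enumerate all 2^3 = 8 messages m ∈ F_2^3.
For each, compute codeword c = mG in F_2^8, then tally its weight.
  m = 000 → c = 00000000, weight = 0.
  m = 100 → c = 00100111, weight = 4.
  m = 010 → c = 10110110, weight = 5.
  m = 110 → c = 10010001, weight = 3.
  m = 001 → c = 01011101, weight = 5.
  m = 101 → c = 01111010, weight = 5.
  m = 011 → c = 11101011, weight = 6.
  m = 111 → c = 11001100, weight = 4.
Tally weights:
  weight 0: 1 codewords.
  weight 3: 1 codewords.
  weight 4: 2 codewords.
  weight 5: 3 codewords.
  weight 6: 1 codewords.
Minimum distance d = smallest w > 0 with A_w > 0 = 3.
Sanity: Σ A_w = 8 = 2^3 = 8 ✓.


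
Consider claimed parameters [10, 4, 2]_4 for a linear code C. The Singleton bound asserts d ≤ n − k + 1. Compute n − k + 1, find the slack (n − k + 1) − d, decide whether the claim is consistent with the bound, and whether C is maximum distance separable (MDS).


Singleton RHS = n − k + 1 = 7, slack = 5, bound satisfied, not MDS.

Singleton bound: d ≤ n − k + 1.
Here n = 10, k = 4, so n − k + 1 = 7.
Given d = 2, check d ≤ 7: YES.
Slack = (n − k + 1) − d = 5.
The code is NOT MDS (slack = 5 > 0).
Description: the claimed parameters are [10, 4, 2]_4; such a code would be non-MDS.


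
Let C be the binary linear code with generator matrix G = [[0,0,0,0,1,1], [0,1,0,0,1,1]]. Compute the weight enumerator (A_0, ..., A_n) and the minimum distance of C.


Weight distribution: A_0 = 1, A_1 = 1, A_2 = 1, A_3 = 1. Minimum distance d = 1.

Enumerate all 2^2 = 4 messages m ∈ F_2^2.
For each, compute codeword c = mG in F_2^6, then tally its weight.
  m = 00 → c = 000000, weight = 0.
  m = 10 → c = 000011, weight = 2.
  m = 01 → c = 010011, weight = 3.
  m = 11 → c = 010000, weight = 1.
Tally weights:
  weight 0: 1 codewords.
  weight 1: 1 codewords.
  weight 2: 1 codewords.
  weight 3: 1 codewords.
Minimum distance d = smallest w > 0 with A_w > 0 = 1.
Sanity: Σ A_w = 4 = 2^2 = 4 ✓.


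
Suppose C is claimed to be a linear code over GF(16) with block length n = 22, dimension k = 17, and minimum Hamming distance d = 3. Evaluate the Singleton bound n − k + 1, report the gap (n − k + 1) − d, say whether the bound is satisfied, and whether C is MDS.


Singleton RHS = n − k + 1 = 6, slack = 3, bound satisfied, not MDS.

Singleton bound: d ≤ n − k + 1.
Here n = 22, k = 17, so n − k + 1 = 6.
Given d = 3, check d ≤ 6: YES.
Slack = (n − k + 1) − d = 3.
The code is NOT MDS (slack = 3 > 0).
Description: the claimed parameters are [22, 17, 3]_16; such a code would be non-MDS.


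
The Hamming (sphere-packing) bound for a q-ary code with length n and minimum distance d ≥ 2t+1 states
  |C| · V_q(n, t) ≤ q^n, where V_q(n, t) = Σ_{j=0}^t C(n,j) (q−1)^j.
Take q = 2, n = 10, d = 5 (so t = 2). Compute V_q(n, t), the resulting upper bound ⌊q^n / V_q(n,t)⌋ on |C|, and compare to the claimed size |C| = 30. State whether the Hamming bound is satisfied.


V_q(n, t) = 56, q^n = 1024, Hamming bound = 18, |C| = 30 > bound (violated).

Step 1: Compute V_q(n, t) = Σ_{j=0}^2 C(n, j) (q−1)^j.
  j = 0: C(10,0)·(1)^0 = 1·1 = 1.
  j = 1: C(10,1)·(1)^1 = 10·1 = 10.
  j = 2: C(10,2)·(1)^2 = 45·1 = 45.
  V_q(n, t) = 1 + 10 + 45 = 56.
Step 2: q^n = 2^10 = 1024.
Step 3: Hamming bound ⌊q^n / V_q(n,t)⌋ = ⌊1024/56⌋ = 18.
Step 4: Compare |C| = 30 to 18: violated.
The claimed |C| lies above the Hamming bound, so no 2-ary code of length 10 with d ≥ 5 can have 30 codewords.


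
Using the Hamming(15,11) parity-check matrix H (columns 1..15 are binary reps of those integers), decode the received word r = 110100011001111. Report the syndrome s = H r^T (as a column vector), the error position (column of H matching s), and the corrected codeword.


s = (0, 1, 1, 0)^T, error position = 6, corrected codeword c = 110101011001111

Compute s = H r^T mod 2 one row at a time:
  s_1 = 1 + 1 + 0 + 0 + 1 + 1 + 1 + 1 = 6 ≡ 0 (mod 2).
  s_2 = 1 + 0 + 0 + 0 + 1 + 1 + 1 + 1 = 5 ≡ 1 (mod 2).
  s_3 = 1 + 0 + 0 + 0 + 0 + 0 + 1 + 1 = 3 ≡ 1 (mod 2).
  s_4 = 1 + 0 + 0 + 0 + 1 + 0 + 1 + 1 = 4 ≡ 0 (mod 2).
s = (0, 1, 1, 0)^T — this equals column 6 of H (binary 0110), so error is at position 6.
Correct: flip bit 6 of r = 110100011001111 to get c = 110101011001111.


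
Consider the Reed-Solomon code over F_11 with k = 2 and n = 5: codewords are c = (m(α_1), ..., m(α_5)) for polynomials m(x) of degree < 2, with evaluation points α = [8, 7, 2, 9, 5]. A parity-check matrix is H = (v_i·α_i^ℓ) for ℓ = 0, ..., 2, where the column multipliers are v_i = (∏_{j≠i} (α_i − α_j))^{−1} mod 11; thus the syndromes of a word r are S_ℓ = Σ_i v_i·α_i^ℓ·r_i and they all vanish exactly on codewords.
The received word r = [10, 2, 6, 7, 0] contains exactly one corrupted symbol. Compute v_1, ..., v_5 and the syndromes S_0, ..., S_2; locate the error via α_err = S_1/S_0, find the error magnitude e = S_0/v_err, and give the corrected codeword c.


S = (5, 3, 4), error at position 5, error magnitude e = 3, c = [10, 2, 6, 7, 8].

Step 1: column multipliers v_i = (∏_{j≠i}(α_i − α_j))^{−1} mod 11.
  i = 1 (α = 8): (8−7)(8−2)(8−9)(8−5) = 1·6·(−1)·3 = −18 ≡ 4, so v_1 = 4^{−1} = 3 (mod 11).
  i = 2 (α = 7): (7−8)(7−2)(7−9)(7−5) = (−1)·5·(−2)·2 = 20 ≡ 9, so v_2 = 9^{−1} = 5 (mod 11).
  i = 3 (α = 2): (2−8)(2−7)(2−9)(2−5) = (−6)·(−5)·(−7)·(−3) = 630 ≡ 3, so v_3 = 3^{−1} = 4 (mod 11).
  i = 4 (α = 9): (9−8)(9−7)(9−2)(9−5) = 1·2·7·4 = 56 ≡ 1, so v_4 = 1^{−1} = 1 (mod 11).
  i = 5 (α = 5): (5−8)(5−7)(5−2)(5−9) = (−3)·(−2)·3·(−4) = −72 ≡ 5, so v_5 = 5^{−1} = 9 (mod 11).
  v = [3, 5, 4, 1, 9].
Step 2: syndromes of r = [10, 2, 6, 7, 0] (all sums mod 11).
  S_0 = Σ v_i r_i = 3·10 + 5·2 + 4·6 + 1·7 + 9·0 = 71 ≡ 5.
  S_1 = Σ v_i α_i r_i = 3·8·10 + 5·7·2 + 4·2·6 + 1·9·7 + 9·5·0 = 421 ≡ 3.
  α_i^2 mod 11 = [9, 5, 4, 4, 3].
  S_2 = Σ v_i α_i^2 r_i = 3·9·10 + 5·5·2 + 4·4·6 + 1·4·7 + 9·3·0 = 444 ≡ 4.
  S = (5, 3, 4) ≠ 0, so r is not a codeword (an error is present).
Step 3: locate the error. For a single error e at position i, S_ℓ = v_i·e·α_i^ℓ, so α_err = S_1/S_0.
  S_0^{−1} = 5^{−1} = 9 (mod 11), so α_err = 3·9 = 27 ≡ 5 = α_5. Error position i = 5.
  Consistency check: S_2/S_1 = 4·4 = 16 ≡ 5 = α_err ✓ (single-error assumption holds).
Step 4: error magnitude e = S_0/v_5 = S_0·∏_{j≠5}(α_5 − α_j) = 5·5 = 25 ≡ 3 (mod 11).
Step 5: correct position 5: c_5 = r_5 − e = 0 − 3 ≡ 8 (mod 11). Hence c = [10, 2, 6, 7, 8].
  Check: interpolating c through the α_i gives m(x) = 1 + 8·x (degree < 2) with m(α_i) = c_i for every i, so c is indeed a codeword.


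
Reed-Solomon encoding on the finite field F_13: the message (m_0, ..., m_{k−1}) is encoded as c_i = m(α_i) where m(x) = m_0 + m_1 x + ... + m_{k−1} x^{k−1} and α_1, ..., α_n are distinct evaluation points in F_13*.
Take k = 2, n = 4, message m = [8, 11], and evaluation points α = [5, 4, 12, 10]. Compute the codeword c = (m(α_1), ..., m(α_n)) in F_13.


c = [11, 0, 10, 1]

Message polynomial: m(x) = 8 + 11·x (mod 13).
For each evaluation point α_i, compute m(α_i) mod 13:
  α_1 = 5: Horner steps 11 → 11, so m(5) = 11.
  α_2 = 4: Horner steps 11 → 0, so m(4) = 0.
  α_3 = 12: Horner steps 11 → 10, so m(12) = 10.
  α_4 = 10: Horner steps 11 → 1, so m(10) = 1.
Codeword c = [11, 0, 10, 1] ∈ F_13^4.


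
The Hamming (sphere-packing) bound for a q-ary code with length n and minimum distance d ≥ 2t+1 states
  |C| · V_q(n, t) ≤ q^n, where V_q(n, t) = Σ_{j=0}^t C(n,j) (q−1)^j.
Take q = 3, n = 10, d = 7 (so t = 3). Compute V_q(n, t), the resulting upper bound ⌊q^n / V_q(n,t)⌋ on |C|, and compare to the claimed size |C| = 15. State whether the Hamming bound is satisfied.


V_q(n, t) = 1161, q^n = 59049, Hamming bound = 50, |C| = 15 ≤ bound (satisfied).

Step 1: Compute V_q(n, t) = Σ_{j=0}^3 C(n, j) (q−1)^j.
  j = 0: C(10,0)·(2)^0 = 1·1 = 1.
  j = 1: C(10,1)·(2)^1 = 10·2 = 20.
  j = 2: C(10,2)·(2)^2 = 45·4 = 180.
  j = 3: C(10,3)·(2)^3 = 120·8 = 960.
  V_q(n, t) = 1 + 20 + 180 + 960 = 1161.
Step 2: q^n = 3^10 = 59049.
Step 3: Hamming bound ⌊q^n / V_q(n,t)⌋ = ⌊59049/1161⌋ = 50.
Step 4: Compare |C| = 15 to 50: satisfied.
The claimed |C| lies below the Hamming bound.


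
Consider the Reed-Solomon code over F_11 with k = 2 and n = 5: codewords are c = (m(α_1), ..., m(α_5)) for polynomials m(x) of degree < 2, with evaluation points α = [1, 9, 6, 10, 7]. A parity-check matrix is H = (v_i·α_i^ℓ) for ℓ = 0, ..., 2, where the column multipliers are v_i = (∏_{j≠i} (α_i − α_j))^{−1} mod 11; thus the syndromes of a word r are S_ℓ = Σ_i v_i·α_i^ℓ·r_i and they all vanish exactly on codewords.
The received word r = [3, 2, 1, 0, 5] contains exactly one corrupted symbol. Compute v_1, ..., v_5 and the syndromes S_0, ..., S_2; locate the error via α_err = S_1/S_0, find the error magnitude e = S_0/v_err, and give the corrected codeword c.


S = (3, 8, 3), error at position 4, error magnitude e = 5, c = [3, 2, 1, 6, 5].

Step 1: column multipliers v_i = (∏_{j≠i}(α_i − α_j))^{−1} mod 11.
  i = 1 (α = 1): (1−9)(1−6)(1−10)(1−7) = (−8)·(−5)·(−9)·(−6) = 2160 ≡ 4, so v_1 = 4^{−1} = 3 (mod 11).
  i = 2 (α = 9): (9−1)(9−6)(9−10)(9−7) = 8·3·(−1)·2 = −48 ≡ 7, so v_2 = 7^{−1} = 8 (mod 11).
  i = 3 (α = 6): (6−1)(6−9)(6−10)(6−7) = 5·(−3)·(−4)·(−1) = −60 ≡ 6, so v_3 = 6^{−1} = 2 (mod 11).
  i = 4 (α = 10): (10−1)(10−9)(10−6)(10−7) = 9·1·4·3 = 108 ≡ 9, so v_4 = 9^{−1} = 5 (mod 11).
  i = 5 (α = 7): (7−1)(7−9)(7−6)(7−10) = 6·(−2)·1·(−3) = 36 ≡ 3, so v_5 = 3^{−1} = 4 (mod 11).
  v = [3, 8, 2, 5, 4].
Step 2: syndromes of r = [3, 2, 1, 0, 5] (all sums mod 11).
  S_0 = Σ v_i r_i = 3·3 + 8·2 + 2·1 + 5·0 + 4·5 = 47 ≡ 3.
  S_1 = Σ v_i α_i r_i = 3·1·3 + 8·9·2 + 2·6·1 + 5·10·0 + 4·7·5 = 305 ≡ 8.
  α_i^2 mod 11 = [1, 4, 3, 1, 5].
  S_2 = Σ v_i α_i^2 r_i = 3·1·3 + 8·4·2 + 2·3·1 + 5·1·0 + 4·5·5 = 179 ≡ 3.
  S = (3, 8, 3) ≠ 0, so r is not a codeword (an error is present).
Step 3: locate the error. For a single error e at position i, S_ℓ = v_i·e·α_i^ℓ, so α_err = S_1/S_0.
  S_0^{−1} = 3^{−1} = 4 (mod 11), so α_err = 8·4 = 32 ≡ 10 = α_4. Error position i = 4.
  Consistency check: S_2/S_1 = 3·7 = 21 ≡ 10 = α_err ✓ (single-error assumption holds).
Step 4: error magnitude e = S_0/v_4 = S_0·∏_{j≠4}(α_4 − α_j) = 3·9 = 27 ≡ 5 (mod 11).
Step 5: correct position 4: c_4 = r_4 − e = 0 − 5 ≡ 6 (mod 11). Hence c = [3, 2, 1, 6, 5].
  Check: interpolating c through the α_i gives m(x) = 10 + 4·x (degree < 2) with m(α_i) = c_i for every i, so c is indeed a codeword.


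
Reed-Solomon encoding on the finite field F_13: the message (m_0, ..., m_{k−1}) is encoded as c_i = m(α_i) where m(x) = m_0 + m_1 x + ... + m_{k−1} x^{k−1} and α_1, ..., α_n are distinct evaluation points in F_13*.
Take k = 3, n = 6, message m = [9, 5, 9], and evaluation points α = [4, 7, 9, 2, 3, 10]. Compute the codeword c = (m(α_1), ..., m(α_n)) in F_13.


c = [4, 4, 3, 3, 1, 10]

Message polynomial: m(x) = 9 + 5·x + 9·x^2 (mod 13).
For each evaluation point α_i, compute m(α_i) mod 13:
  α_1 = 4: Horner steps 9 → 2 → 4, so m(4) = 4.
  α_2 = 7: Horner steps 9 → 3 → 4, so m(7) = 4.
  α_3 = 9: Horner steps 9 → 8 → 3, so m(9) = 3.
  α_4 = 2: Horner steps 9 → 10 → 3, so m(2) = 3.
  α_5 = 3: Horner steps 9 → 6 → 1, so m(3) = 1.
  α_6 = 10: Horner steps 9 → 4 → 10, so m(10) = 10.
Codeword c = [4, 4, 3, 3, 1, 10] ∈ F_13^6.


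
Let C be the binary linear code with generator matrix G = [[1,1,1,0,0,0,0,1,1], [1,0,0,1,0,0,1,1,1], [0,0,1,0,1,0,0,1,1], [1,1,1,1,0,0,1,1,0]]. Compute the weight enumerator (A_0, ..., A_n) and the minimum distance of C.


Weight distribution: A_0 = 1, A_2 = 1, A_3 = 4, A_4 = 3, A_5 = 4, A_6 = 3. Minimum distance d = 2.

Enumerate all 2^4 = 16 messages m ∈ F_2^4.
For each, compute codeword c = mG in F_2^9, then tally its weight.
  m = 0000 → c = 000000000, weight = 0.
  m = 1000 → c = 111000011, weight = 5.
  m = 0100 → c = 100100111, weight = 5.
  m = 1100 → c = 011100100, weight = 4.
  m = 0010 → c = 001010011, weight = 4.
  m = 1010 → c = 110010000, weight = 3.
  m = 0110 → c = 101110100, weight = 5.
  m = 1110 → c = 010110111, weight = 6.
  m = 0001 → c = 111100110, weight = 6.
  m = 1001 → c = 000100101, weight = 3.
  m = 0101 → c = 011000001, weight = 3.
  m = 1101 → c = 100000010, weight = 2.
  m = 0011 → c = 110110101, weight = 6.
  m = 1011 → c = 001110110, weight = 5.
  m = 0111 → c = 010010010, weight = 3.
  m = 1111 → c = 101010001, weight = 4.
Tally weights:
  weight 0: 1 codewords.
  weight 2: 1 codewords.
  weight 3: 4 codewords.
  weight 4: 3 codewords.
  weight 5: 4 codewords.
  weight 6: 3 codewords.
Minimum distance d = smallest w > 0 with A_w > 0 = 2.
Sanity: Σ A_w = 16 = 2^4 = 16 ✓.
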